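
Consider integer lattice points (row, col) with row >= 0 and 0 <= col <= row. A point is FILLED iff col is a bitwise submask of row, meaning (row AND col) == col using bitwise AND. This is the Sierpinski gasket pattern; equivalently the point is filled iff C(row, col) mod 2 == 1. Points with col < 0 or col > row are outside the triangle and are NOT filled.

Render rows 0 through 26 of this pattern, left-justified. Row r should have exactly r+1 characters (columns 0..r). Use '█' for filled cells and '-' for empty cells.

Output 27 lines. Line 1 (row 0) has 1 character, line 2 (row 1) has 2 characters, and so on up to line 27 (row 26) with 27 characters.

r0=0: █
r1=1: ██
r2=10: █-█
r3=11: ████
r4=100: █---█
r5=101: ██--██
r6=110: █-█-█-█
r7=111: ████████
r8=1000: █-------█
r9=1001: ██------██
r10=1010: █-█-----█-█
r11=1011: ████----████
r12=1100: █---█---█---█
r13=1101: ██--██--██--██
r14=1110: █-█-█-█-█-█-█-█
r15=1111: ████████████████
r16=10000: █---------------█
r17=10001: ██--------------██
r18=10010: █-█-------------█-█
r19=10011: ████------------████
r20=10100: █---█-----------█---█
r21=10101: ██--██----------██--██
r22=10110: █-█-█-█---------█-█-█-█
r23=10111: ████████--------████████
r24=11000: █-------█-------█-------█
r25=11001: ██------██------██------██
r26=11010: █-█-----█-█-----█-█-----█-█

Answer: █
██
█-█
████
█---█
██--██
█-█-█-█
████████
█-------█
██------██
█-█-----█-█
████----████
█---█---█---█
██--██--██--██
█-█-█-█-█-█-█-█
████████████████
█---------------█
██--------------██
█-█-------------█-█
████------------████
█---█-----------█---█
██--██----------██--██
█-█-█-█---------█-█-█-█
████████--------████████
█-------█-------█-------█
██------██------██------██
█-█-----█-█-----█-█-----█-█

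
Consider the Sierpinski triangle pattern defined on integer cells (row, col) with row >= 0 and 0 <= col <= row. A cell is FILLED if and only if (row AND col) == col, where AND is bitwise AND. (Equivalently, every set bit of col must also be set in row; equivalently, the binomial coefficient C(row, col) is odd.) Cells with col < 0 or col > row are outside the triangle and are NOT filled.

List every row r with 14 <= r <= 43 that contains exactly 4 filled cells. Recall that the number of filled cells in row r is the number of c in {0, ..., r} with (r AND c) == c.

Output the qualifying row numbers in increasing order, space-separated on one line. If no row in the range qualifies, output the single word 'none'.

Row r has 2^popcount(r) filled cells, so we need popcount(r) = log2(4) = 2.
Scan r = 14..43 and keep those with exactly 2 one-bits:
r=14=1110 popcount=3 -> skip
r=15=1111 popcount=4 -> skip
r=16=10000 popcount=1 -> skip
r=17=10001 popcount=2 -> KEEP
r=18=10010 popcount=2 -> KEEP
r=19=10011 popcount=3 -> skip
r=20=10100 popcount=2 -> KEEP
r=21=10101 popcount=3 -> skip
r=22=10110 popcount=3 -> skip
r=23=10111 popcount=4 -> skip
r=24=11000 popcount=2 -> KEEP
r=25=11001 popcount=3 -> skip
r=26=11010 popcount=3 -> skip
r=27=11011 popcount=4 -> skip
r=28=11100 popcount=3 -> skip
r=29=11101 popcount=4 -> skip
r=30=11110 popcount=4 -> skip
r=31=11111 popcount=5 -> skip
r=32=100000 popcount=1 -> skip
r=33=100001 popcount=2 -> KEEP
r=34=100010 popcount=2 -> KEEP
r=35=100011 popcount=3 -> skip
r=36=100100 popcount=2 -> KEEP
r=37=100101 popcount=3 -> skip
r=38=100110 popcount=3 -> skip
r=39=100111 popcount=4 -> skip
r=40=101000 popcount=2 -> KEEP
r=41=101001 popcount=3 -> skip
r=42=101010 popcount=3 -> skip
r=43=101011 popcount=4 -> skip
Kept rows: 17 18 20 24 33 34 36 40

Answer: 17 18 20 24 33 34 36 40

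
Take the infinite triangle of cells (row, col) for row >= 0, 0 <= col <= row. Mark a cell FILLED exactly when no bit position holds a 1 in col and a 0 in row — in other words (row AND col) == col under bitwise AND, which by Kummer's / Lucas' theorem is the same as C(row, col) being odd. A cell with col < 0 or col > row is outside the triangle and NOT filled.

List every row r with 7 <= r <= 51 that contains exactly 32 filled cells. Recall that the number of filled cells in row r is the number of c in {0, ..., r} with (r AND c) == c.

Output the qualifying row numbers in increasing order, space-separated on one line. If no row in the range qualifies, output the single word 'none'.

Answer: 31 47

Derivation:
Row r has 2^popcount(r) filled cells, so we need popcount(r) = log2(32) = 5.
Scan r = 7..51 and keep those with exactly 5 one-bits:
r=7=111 popcount=3 -> skip
r=8=1000 popcount=1 -> skip
r=9=1001 popcount=2 -> skip
r=10=1010 popcount=2 -> skip
r=11=1011 popcount=3 -> skip
r=12=1100 popcount=2 -> skip
r=13=1101 popcount=3 -> skip
r=14=1110 popcount=3 -> skip
r=15=1111 popcount=4 -> skip
r=16=10000 popcount=1 -> skip
r=17=10001 popcount=2 -> skip
r=18=10010 popcount=2 -> skip
r=19=10011 popcount=3 -> skip
r=20=10100 popcount=2 -> skip
r=21=10101 popcount=3 -> skip
r=22=10110 popcount=3 -> skip
r=23=10111 popcount=4 -> skip
r=24=11000 popcount=2 -> skip
r=25=11001 popcount=3 -> skip
r=26=11010 popcount=3 -> skip
r=27=11011 popcount=4 -> skip
r=28=11100 popcount=3 -> skip
r=29=11101 popcount=4 -> skip
r=30=11110 popcount=4 -> skip
r=31=11111 popcount=5 -> KEEP
r=32=100000 popcount=1 -> skip
r=33=100001 popcount=2 -> skip
r=34=100010 popcount=2 -> skip
r=35=100011 popcount=3 -> skip
r=36=100100 popcount=2 -> skip
r=37=100101 popcount=3 -> skip
r=38=100110 popcount=3 -> skip
r=39=100111 popcount=4 -> skip
r=40=101000 popcount=2 -> skip
r=41=101001 popcount=3 -> skip
r=42=101010 popcount=3 -> skip
r=43=101011 popcount=4 -> skip
r=44=101100 popcount=3 -> skip
r=45=101101 popcount=4 -> skip
r=46=101110 popcount=4 -> skip
r=47=101111 popcount=5 -> KEEP
r=48=110000 popcount=2 -> skip
r=49=110001 popcount=3 -> skip
r=50=110010 popcount=3 -> skip
r=51=110011 popcount=4 -> skip
Kept rows: 31 47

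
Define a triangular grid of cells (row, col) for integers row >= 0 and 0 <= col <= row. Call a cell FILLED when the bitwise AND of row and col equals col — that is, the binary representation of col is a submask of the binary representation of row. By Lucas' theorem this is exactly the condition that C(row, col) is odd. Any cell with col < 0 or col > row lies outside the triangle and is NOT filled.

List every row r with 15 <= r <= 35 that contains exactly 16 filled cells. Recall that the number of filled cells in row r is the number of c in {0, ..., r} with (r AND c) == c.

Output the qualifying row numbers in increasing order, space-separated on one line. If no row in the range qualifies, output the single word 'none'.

Row r has 2^popcount(r) filled cells, so we need popcount(r) = log2(16) = 4.
Scan r = 15..35 and keep those with exactly 4 one-bits:
r=15=1111 popcount=4 -> KEEP
r=16=10000 popcount=1 -> skip
r=17=10001 popcount=2 -> skip
r=18=10010 popcount=2 -> skip
r=19=10011 popcount=3 -> skip
r=20=10100 popcount=2 -> skip
r=21=10101 popcount=3 -> skip
r=22=10110 popcount=3 -> skip
r=23=10111 popcount=4 -> KEEP
r=24=11000 popcount=2 -> skip
r=25=11001 popcount=3 -> skip
r=26=11010 popcount=3 -> skip
r=27=11011 popcount=4 -> KEEP
r=28=11100 popcount=3 -> skip
r=29=11101 popcount=4 -> KEEP
r=30=11110 popcount=4 -> KEEP
r=31=11111 popcount=5 -> skip
r=32=100000 popcount=1 -> skip
r=33=100001 popcount=2 -> skip
r=34=100010 popcount=2 -> skip
r=35=100011 popcount=3 -> skip
Kept rows: 15 23 27 29 30

Answer: 15 23 27 29 30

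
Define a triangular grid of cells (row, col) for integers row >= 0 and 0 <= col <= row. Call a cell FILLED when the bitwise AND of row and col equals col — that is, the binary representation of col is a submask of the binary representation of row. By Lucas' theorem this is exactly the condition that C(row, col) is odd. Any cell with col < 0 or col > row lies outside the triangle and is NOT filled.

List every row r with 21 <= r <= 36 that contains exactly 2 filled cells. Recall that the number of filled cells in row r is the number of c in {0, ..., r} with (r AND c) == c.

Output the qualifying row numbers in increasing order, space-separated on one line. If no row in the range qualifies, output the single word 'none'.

Answer: 32

Derivation:
Row r has 2^popcount(r) filled cells, so we need popcount(r) = log2(2) = 1.
Scan r = 21..36 and keep those with exactly 1 one-bits:
r=21=10101 popcount=3 -> skip
r=22=10110 popcount=3 -> skip
r=23=10111 popcount=4 -> skip
r=24=11000 popcount=2 -> skip
r=25=11001 popcount=3 -> skip
r=26=11010 popcount=3 -> skip
r=27=11011 popcount=4 -> skip
r=28=11100 popcount=3 -> skip
r=29=11101 popcount=4 -> skip
r=30=11110 popcount=4 -> skip
r=31=11111 popcount=5 -> skip
r=32=100000 popcount=1 -> KEEP
r=33=100001 popcount=2 -> skip
r=34=100010 popcount=2 -> skip
r=35=100011 popcount=3 -> skip
r=36=100100 popcount=2 -> skip
Kept rows: 32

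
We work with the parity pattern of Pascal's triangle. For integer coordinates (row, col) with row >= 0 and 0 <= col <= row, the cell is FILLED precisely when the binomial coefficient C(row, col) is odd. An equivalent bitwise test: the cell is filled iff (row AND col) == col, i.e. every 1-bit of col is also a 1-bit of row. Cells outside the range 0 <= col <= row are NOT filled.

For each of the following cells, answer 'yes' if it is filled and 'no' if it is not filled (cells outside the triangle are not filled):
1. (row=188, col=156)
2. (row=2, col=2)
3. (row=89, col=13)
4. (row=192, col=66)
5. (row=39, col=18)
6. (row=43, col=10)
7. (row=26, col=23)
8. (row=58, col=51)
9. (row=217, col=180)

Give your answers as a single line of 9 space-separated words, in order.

(188,156): row=0b10111100, col=0b10011100, row AND col = 0b10011100 = 156; 156 == 156 -> filled
(2,2): row=0b10, col=0b10, row AND col = 0b10 = 2; 2 == 2 -> filled
(89,13): row=0b1011001, col=0b1101, row AND col = 0b1001 = 9; 9 != 13 -> empty
(192,66): row=0b11000000, col=0b1000010, row AND col = 0b1000000 = 64; 64 != 66 -> empty
(39,18): row=0b100111, col=0b10010, row AND col = 0b10 = 2; 2 != 18 -> empty
(43,10): row=0b101011, col=0b1010, row AND col = 0b1010 = 10; 10 == 10 -> filled
(26,23): row=0b11010, col=0b10111, row AND col = 0b10010 = 18; 18 != 23 -> empty
(58,51): row=0b111010, col=0b110011, row AND col = 0b110010 = 50; 50 != 51 -> empty
(217,180): row=0b11011001, col=0b10110100, row AND col = 0b10010000 = 144; 144 != 180 -> empty

Answer: yes yes no no no yes no no no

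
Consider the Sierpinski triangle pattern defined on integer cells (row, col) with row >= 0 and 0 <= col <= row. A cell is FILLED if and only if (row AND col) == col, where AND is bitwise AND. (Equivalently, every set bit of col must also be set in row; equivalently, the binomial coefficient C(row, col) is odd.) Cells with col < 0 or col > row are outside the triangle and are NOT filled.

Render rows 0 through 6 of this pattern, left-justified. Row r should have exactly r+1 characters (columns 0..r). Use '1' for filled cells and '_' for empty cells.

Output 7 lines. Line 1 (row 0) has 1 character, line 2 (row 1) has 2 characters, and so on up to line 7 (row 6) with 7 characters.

r0=0: 1
r1=1: 11
r2=10: 1_1
r3=11: 1111
r4=100: 1___1
r5=101: 11__11
r6=110: 1_1_1_1

Answer: 1
11
1_1
1111
1___1
11__11
1_1_1_1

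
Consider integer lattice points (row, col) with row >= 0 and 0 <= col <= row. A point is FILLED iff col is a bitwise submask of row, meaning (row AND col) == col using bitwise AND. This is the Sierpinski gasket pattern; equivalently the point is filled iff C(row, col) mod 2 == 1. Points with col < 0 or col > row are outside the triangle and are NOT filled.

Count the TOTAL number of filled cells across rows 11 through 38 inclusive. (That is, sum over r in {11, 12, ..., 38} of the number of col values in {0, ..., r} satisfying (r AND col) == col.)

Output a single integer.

Answer: 244

Derivation:
r11=1011 pc3: +8 =8
r12=1100 pc2: +4 =12
r13=1101 pc3: +8 =20
r14=1110 pc3: +8 =28
r15=1111 pc4: +16 =44
r16=10000 pc1: +2 =46
r17=10001 pc2: +4 =50
r18=10010 pc2: +4 =54
r19=10011 pc3: +8 =62
r20=10100 pc2: +4 =66
r21=10101 pc3: +8 =74
r22=10110 pc3: +8 =82
r23=10111 pc4: +16 =98
r24=11000 pc2: +4 =102
r25=11001 pc3: +8 =110
r26=11010 pc3: +8 =118
r27=11011 pc4: +16 =134
r28=11100 pc3: +8 =142
r29=11101 pc4: +16 =158
r30=11110 pc4: +16 =174
r31=11111 pc5: +32 =206
r32=100000 pc1: +2 =208
r33=100001 pc2: +4 =212
r34=100010 pc2: +4 =216
r35=100011 pc3: +8 =224
r36=100100 pc2: +4 =228
r37=100101 pc3: +8 =236
r38=100110 pc3: +8 =244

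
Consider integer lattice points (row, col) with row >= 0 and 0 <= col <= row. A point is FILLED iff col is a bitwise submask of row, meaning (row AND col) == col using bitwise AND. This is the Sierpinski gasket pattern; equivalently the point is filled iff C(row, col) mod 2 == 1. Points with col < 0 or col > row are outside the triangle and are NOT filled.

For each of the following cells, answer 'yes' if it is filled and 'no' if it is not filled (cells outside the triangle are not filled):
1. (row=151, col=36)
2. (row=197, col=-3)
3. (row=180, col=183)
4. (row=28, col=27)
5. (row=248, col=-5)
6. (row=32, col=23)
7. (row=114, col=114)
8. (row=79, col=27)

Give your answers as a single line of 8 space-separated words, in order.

(151,36): row=0b10010111, col=0b100100, row AND col = 0b100 = 4; 4 != 36 -> empty
(197,-3): col outside [0, 197] -> not filled
(180,183): col outside [0, 180] -> not filled
(28,27): row=0b11100, col=0b11011, row AND col = 0b11000 = 24; 24 != 27 -> empty
(248,-5): col outside [0, 248] -> not filled
(32,23): row=0b100000, col=0b10111, row AND col = 0b0 = 0; 0 != 23 -> empty
(114,114): row=0b1110010, col=0b1110010, row AND col = 0b1110010 = 114; 114 == 114 -> filled
(79,27): row=0b1001111, col=0b11011, row AND col = 0b1011 = 11; 11 != 27 -> empty

Answer: no no no no no no yes no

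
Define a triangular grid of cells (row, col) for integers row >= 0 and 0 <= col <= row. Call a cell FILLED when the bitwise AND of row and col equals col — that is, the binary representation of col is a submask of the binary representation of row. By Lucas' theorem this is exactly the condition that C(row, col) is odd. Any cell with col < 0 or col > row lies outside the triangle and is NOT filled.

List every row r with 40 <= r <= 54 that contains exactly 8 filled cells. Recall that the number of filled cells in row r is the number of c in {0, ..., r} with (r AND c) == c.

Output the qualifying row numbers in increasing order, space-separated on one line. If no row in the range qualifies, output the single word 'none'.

Answer: 41 42 44 49 50 52

Derivation:
Row r has 2^popcount(r) filled cells, so we need popcount(r) = log2(8) = 3.
Scan r = 40..54 and keep those with exactly 3 one-bits:
r=40=101000 popcount=2 -> skip
r=41=101001 popcount=3 -> KEEP
r=42=101010 popcount=3 -> KEEP
r=43=101011 popcount=4 -> skip
r=44=101100 popcount=3 -> KEEP
r=45=101101 popcount=4 -> skip
r=46=101110 popcount=4 -> skip
r=47=101111 popcount=5 -> skip
r=48=110000 popcount=2 -> skip
r=49=110001 popcount=3 -> KEEP
r=50=110010 popcount=3 -> KEEP
r=51=110011 popcount=4 -> skip
r=52=110100 popcount=3 -> KEEP
r=53=110101 popcount=4 -> skip
r=54=110110 popcount=4 -> skip
Kept rows: 41 42 44 49 50 52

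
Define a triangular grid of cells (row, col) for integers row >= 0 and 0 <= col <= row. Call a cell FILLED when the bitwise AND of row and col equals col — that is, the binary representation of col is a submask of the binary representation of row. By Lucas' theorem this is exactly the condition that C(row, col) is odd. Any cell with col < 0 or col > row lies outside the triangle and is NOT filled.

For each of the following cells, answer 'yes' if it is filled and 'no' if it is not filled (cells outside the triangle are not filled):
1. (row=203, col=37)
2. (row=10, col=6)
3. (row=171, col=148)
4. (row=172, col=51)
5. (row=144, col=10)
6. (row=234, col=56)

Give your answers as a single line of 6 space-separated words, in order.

(203,37): row=0b11001011, col=0b100101, row AND col = 0b1 = 1; 1 != 37 -> empty
(10,6): row=0b1010, col=0b110, row AND col = 0b10 = 2; 2 != 6 -> empty
(171,148): row=0b10101011, col=0b10010100, row AND col = 0b10000000 = 128; 128 != 148 -> empty
(172,51): row=0b10101100, col=0b110011, row AND col = 0b100000 = 32; 32 != 51 -> empty
(144,10): row=0b10010000, col=0b1010, row AND col = 0b0 = 0; 0 != 10 -> empty
(234,56): row=0b11101010, col=0b111000, row AND col = 0b101000 = 40; 40 != 56 -> empty

Answer: no no no no no no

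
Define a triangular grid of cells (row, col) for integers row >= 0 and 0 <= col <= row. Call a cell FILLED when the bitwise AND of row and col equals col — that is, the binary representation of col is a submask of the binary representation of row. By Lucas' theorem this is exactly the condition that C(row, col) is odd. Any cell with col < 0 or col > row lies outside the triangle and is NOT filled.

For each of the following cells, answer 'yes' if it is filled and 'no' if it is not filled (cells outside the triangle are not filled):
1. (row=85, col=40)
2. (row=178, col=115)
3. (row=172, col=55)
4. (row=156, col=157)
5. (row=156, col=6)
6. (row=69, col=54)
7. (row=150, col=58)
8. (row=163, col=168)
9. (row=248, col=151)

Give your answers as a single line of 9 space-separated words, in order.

(85,40): row=0b1010101, col=0b101000, row AND col = 0b0 = 0; 0 != 40 -> empty
(178,115): row=0b10110010, col=0b1110011, row AND col = 0b110010 = 50; 50 != 115 -> empty
(172,55): row=0b10101100, col=0b110111, row AND col = 0b100100 = 36; 36 != 55 -> empty
(156,157): col outside [0, 156] -> not filled
(156,6): row=0b10011100, col=0b110, row AND col = 0b100 = 4; 4 != 6 -> empty
(69,54): row=0b1000101, col=0b110110, row AND col = 0b100 = 4; 4 != 54 -> empty
(150,58): row=0b10010110, col=0b111010, row AND col = 0b10010 = 18; 18 != 58 -> empty
(163,168): col outside [0, 163] -> not filled
(248,151): row=0b11111000, col=0b10010111, row AND col = 0b10010000 = 144; 144 != 151 -> empty

Answer: no no no no no no no no no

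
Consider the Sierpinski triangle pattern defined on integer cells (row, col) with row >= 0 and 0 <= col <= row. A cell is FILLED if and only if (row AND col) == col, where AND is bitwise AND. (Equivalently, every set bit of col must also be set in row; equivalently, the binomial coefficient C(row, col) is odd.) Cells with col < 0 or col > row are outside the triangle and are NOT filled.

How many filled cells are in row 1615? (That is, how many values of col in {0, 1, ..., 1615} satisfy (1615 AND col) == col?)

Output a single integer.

1615 in binary = 11001001111
popcount(1615) = number of 1-bits in 11001001111 = 7
A col c satisfies (1615 AND c) == c iff every set bit of c is also set in 1615; each of the 7 set bits of 1615 can independently be on or off in c.
count = 2^7 = 128

Answer: 128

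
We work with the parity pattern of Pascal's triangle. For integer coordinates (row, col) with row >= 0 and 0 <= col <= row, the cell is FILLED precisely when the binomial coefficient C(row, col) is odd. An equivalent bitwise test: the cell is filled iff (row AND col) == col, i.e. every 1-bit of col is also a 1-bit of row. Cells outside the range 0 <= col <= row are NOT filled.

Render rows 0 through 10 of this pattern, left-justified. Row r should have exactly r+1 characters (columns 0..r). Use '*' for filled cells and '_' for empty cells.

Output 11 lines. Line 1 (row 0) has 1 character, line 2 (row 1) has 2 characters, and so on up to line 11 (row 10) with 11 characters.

Answer: *
**
*_*
****
*___*
**__**
*_*_*_*
********
*_______*
**______**
*_*_____*_*

Derivation:
r0=0: *
r1=1: **
r2=10: *_*
r3=11: ****
r4=100: *___*
r5=101: **__**
r6=110: *_*_*_*
r7=111: ********
r8=1000: *_______*
r9=1001: **______**
r10=1010: *_*_____*_*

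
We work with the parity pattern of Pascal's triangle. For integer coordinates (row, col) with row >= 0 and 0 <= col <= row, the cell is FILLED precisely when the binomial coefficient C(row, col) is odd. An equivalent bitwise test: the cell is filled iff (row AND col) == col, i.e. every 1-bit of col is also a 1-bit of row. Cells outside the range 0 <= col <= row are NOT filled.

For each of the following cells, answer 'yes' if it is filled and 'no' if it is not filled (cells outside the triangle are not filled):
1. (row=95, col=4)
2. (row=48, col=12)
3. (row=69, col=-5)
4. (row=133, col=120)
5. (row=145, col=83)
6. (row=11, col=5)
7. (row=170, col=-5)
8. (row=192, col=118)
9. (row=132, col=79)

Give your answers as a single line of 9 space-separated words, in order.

(95,4): row=0b1011111, col=0b100, row AND col = 0b100 = 4; 4 == 4 -> filled
(48,12): row=0b110000, col=0b1100, row AND col = 0b0 = 0; 0 != 12 -> empty
(69,-5): col outside [0, 69] -> not filled
(133,120): row=0b10000101, col=0b1111000, row AND col = 0b0 = 0; 0 != 120 -> empty
(145,83): row=0b10010001, col=0b1010011, row AND col = 0b10001 = 17; 17 != 83 -> empty
(11,5): row=0b1011, col=0b101, row AND col = 0b1 = 1; 1 != 5 -> empty
(170,-5): col outside [0, 170] -> not filled
(192,118): row=0b11000000, col=0b1110110, row AND col = 0b1000000 = 64; 64 != 118 -> empty
(132,79): row=0b10000100, col=0b1001111, row AND col = 0b100 = 4; 4 != 79 -> empty

Answer: yes no no no no no no no no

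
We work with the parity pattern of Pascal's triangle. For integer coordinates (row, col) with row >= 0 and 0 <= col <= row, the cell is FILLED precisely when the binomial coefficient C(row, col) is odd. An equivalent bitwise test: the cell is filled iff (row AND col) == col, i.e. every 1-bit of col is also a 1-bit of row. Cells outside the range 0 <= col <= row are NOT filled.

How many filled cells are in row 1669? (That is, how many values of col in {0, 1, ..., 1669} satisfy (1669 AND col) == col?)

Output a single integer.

Answer: 32

Derivation:
1669 in binary = 11010000101
popcount(1669) = number of 1-bits in 11010000101 = 5
A col c satisfies (1669 AND c) == c iff every set bit of c is also set in 1669; each of the 5 set bits of 1669 can independently be on or off in c.
count = 2^5 = 32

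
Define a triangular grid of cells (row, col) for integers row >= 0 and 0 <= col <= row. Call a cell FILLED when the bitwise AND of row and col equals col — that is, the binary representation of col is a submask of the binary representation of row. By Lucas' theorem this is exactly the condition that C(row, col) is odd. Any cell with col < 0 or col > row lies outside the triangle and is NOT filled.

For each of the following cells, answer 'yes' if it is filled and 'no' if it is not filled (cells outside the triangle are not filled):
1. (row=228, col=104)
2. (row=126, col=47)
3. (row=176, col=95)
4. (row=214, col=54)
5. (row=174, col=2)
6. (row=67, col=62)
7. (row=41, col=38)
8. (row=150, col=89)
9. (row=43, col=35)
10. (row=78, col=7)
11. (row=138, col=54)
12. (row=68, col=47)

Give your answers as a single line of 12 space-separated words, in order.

Answer: no no no no yes no no no yes no no no

Derivation:
(228,104): row=0b11100100, col=0b1101000, row AND col = 0b1100000 = 96; 96 != 104 -> empty
(126,47): row=0b1111110, col=0b101111, row AND col = 0b101110 = 46; 46 != 47 -> empty
(176,95): row=0b10110000, col=0b1011111, row AND col = 0b10000 = 16; 16 != 95 -> empty
(214,54): row=0b11010110, col=0b110110, row AND col = 0b10110 = 22; 22 != 54 -> empty
(174,2): row=0b10101110, col=0b10, row AND col = 0b10 = 2; 2 == 2 -> filled
(67,62): row=0b1000011, col=0b111110, row AND col = 0b10 = 2; 2 != 62 -> empty
(41,38): row=0b101001, col=0b100110, row AND col = 0b100000 = 32; 32 != 38 -> empty
(150,89): row=0b10010110, col=0b1011001, row AND col = 0b10000 = 16; 16 != 89 -> empty
(43,35): row=0b101011, col=0b100011, row AND col = 0b100011 = 35; 35 == 35 -> filled
(78,7): row=0b1001110, col=0b111, row AND col = 0b110 = 6; 6 != 7 -> empty
(138,54): row=0b10001010, col=0b110110, row AND col = 0b10 = 2; 2 != 54 -> empty
(68,47): row=0b1000100, col=0b101111, row AND col = 0b100 = 4; 4 != 47 -> empty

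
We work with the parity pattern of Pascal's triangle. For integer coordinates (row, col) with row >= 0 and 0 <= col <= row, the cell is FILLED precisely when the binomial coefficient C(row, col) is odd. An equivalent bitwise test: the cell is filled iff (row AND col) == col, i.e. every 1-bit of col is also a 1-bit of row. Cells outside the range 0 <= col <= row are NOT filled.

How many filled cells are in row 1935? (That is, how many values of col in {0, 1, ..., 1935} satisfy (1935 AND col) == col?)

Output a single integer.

Answer: 256

Derivation:
1935 in binary = 11110001111
popcount(1935) = number of 1-bits in 11110001111 = 8
A col c satisfies (1935 AND c) == c iff every set bit of c is also set in 1935; each of the 8 set bits of 1935 can independently be on or off in c.
count = 2^8 = 256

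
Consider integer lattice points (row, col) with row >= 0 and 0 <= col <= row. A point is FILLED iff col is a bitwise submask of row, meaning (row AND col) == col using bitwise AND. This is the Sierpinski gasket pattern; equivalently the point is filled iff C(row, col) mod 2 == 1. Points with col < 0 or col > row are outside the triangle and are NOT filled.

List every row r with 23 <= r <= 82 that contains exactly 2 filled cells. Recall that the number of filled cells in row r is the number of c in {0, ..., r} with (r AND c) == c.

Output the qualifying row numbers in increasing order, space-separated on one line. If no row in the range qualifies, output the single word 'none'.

Row r has 2^popcount(r) filled cells, so we need popcount(r) = log2(2) = 1.
Scan r = 23..82 and keep those with exactly 1 one-bits:
r=23=10111 popcount=4 -> skip
r=24=11000 popcount=2 -> skip
r=25=11001 popcount=3 -> skip
r=26=11010 popcount=3 -> skip
r=27=11011 popcount=4 -> skip
r=28=11100 popcount=3 -> skip
r=29=11101 popcount=4 -> skip
r=30=11110 popcount=4 -> skip
r=31=11111 popcount=5 -> skip
r=32=100000 popcount=1 -> KEEP
r=33=100001 popcount=2 -> skip
r=34=100010 popcount=2 -> skip
r=35=100011 popcount=3 -> skip
r=36=100100 popcount=2 -> skip
r=37=100101 popcount=3 -> skip
r=38=100110 popcount=3 -> skip
r=39=100111 popcount=4 -> skip
r=40=101000 popcount=2 -> skip
r=41=101001 popcount=3 -> skip
r=42=101010 popcount=3 -> skip
r=43=101011 popcount=4 -> skip
r=44=101100 popcount=3 -> skip
r=45=101101 popcount=4 -> skip
r=46=101110 popcount=4 -> skip
r=47=101111 popcount=5 -> skip
r=48=110000 popcount=2 -> skip
r=49=110001 popcount=3 -> skip
r=50=110010 popcount=3 -> skip
r=51=110011 popcount=4 -> skip
r=52=110100 popcount=3 -> skip
r=53=110101 popcount=4 -> skip
r=54=110110 popcount=4 -> skip
r=55=110111 popcount=5 -> skip
r=56=111000 popcount=3 -> skip
r=57=111001 popcount=4 -> skip
r=58=111010 popcount=4 -> skip
r=59=111011 popcount=5 -> skip
r=60=111100 popcount=4 -> skip
r=61=111101 popcount=5 -> skip
r=62=111110 popcount=5 -> skip
r=63=111111 popcount=6 -> skip
r=64=1000000 popcount=1 -> KEEP
r=65=1000001 popcount=2 -> skip
r=66=1000010 popcount=2 -> skip
r=67=1000011 popcount=3 -> skip
r=68=1000100 popcount=2 -> skip
r=69=1000101 popcount=3 -> skip
r=70=1000110 popcount=3 -> skip
r=71=1000111 popcount=4 -> skip
r=72=1001000 popcount=2 -> skip
r=73=1001001 popcount=3 -> skip
r=74=1001010 popcount=3 -> skip
r=75=1001011 popcount=4 -> skip
r=76=1001100 popcount=3 -> skip
r=77=1001101 popcount=4 -> skip
r=78=1001110 popcount=4 -> skip
r=79=1001111 popcount=5 -> skip
r=80=1010000 popcount=2 -> skip
r=81=1010001 popcount=3 -> skip
r=82=1010010 popcount=3 -> skip
Kept rows: 32 64

Answer: 32 64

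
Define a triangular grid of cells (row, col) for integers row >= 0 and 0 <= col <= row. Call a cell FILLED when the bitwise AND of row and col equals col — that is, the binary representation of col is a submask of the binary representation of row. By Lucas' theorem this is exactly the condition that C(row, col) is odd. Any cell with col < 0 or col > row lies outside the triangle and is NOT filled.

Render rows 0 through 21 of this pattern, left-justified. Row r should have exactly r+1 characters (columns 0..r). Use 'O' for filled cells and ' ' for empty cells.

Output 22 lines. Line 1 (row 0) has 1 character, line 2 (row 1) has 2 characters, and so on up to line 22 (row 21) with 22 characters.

Answer: O
OO
O O
OOOO
O   O
OO  OO
O O O O
OOOOOOOO
O       O
OO      OO
O O     O O
OOOO    OOOO
O   O   O   O
OO  OO  OO  OO
O O O O O O O O
OOOOOOOOOOOOOOOO
O               O
OO              OO
O O             O O
OOOO            OOOO
O   O           O   O
OO  OO          OO  OO

Derivation:
r0=0: O
r1=1: OO
r2=10: O O
r3=11: OOOO
r4=100: O   O
r5=101: OO  OO
r6=110: O O O O
r7=111: OOOOOOOO
r8=1000: O       O
r9=1001: OO      OO
r10=1010: O O     O O
r11=1011: OOOO    OOOO
r12=1100: O   O   O   O
r13=1101: OO  OO  OO  OO
r14=1110: O O O O O O O O
r15=1111: OOOOOOOOOOOOOOOO
r16=10000: O               O
r17=10001: OO              OO
r18=10010: O O             O O
r19=10011: OOOO            OOOO
r20=10100: O   O           O   O
r21=10101: OO  OO          OO  OO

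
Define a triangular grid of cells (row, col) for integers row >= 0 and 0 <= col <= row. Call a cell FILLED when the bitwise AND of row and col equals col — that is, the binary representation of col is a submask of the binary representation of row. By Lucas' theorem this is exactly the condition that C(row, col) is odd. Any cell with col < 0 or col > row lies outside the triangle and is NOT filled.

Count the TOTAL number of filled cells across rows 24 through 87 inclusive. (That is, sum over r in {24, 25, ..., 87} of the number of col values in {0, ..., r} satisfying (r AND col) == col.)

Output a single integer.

r24=11000 pc2: +4 =4
r25=11001 pc3: +8 =12
r26=11010 pc3: +8 =20
r27=11011 pc4: +16 =36
r28=11100 pc3: +8 =44
r29=11101 pc4: +16 =60
r30=11110 pc4: +16 =76
r31=11111 pc5: +32 =108
r32=100000 pc1: +2 =110
r33=100001 pc2: +4 =114
r34=100010 pc2: +4 =118
r35=100011 pc3: +8 =126
r36=100100 pc2: +4 =130
r37=100101 pc3: +8 =138
r38=100110 pc3: +8 =146
r39=100111 pc4: +16 =162
r40=101000 pc2: +4 =166
r41=101001 pc3: +8 =174
r42=101010 pc3: +8 =182
r43=101011 pc4: +16 =198
r44=101100 pc3: +8 =206
r45=101101 pc4: +16 =222
r46=101110 pc4: +16 =238
r47=101111 pc5: +32 =270
r48=110000 pc2: +4 =274
r49=110001 pc3: +8 =282
r50=110010 pc3: +8 =290
r51=110011 pc4: +16 =306
r52=110100 pc3: +8 =314
r53=110101 pc4: +16 =330
r54=110110 pc4: +16 =346
r55=110111 pc5: +32 =378
r56=111000 pc3: +8 =386
r57=111001 pc4: +16 =402
r58=111010 pc4: +16 =418
r59=111011 pc5: +32 =450
r60=111100 pc4: +16 =466
r61=111101 pc5: +32 =498
r62=111110 pc5: +32 =530
r63=111111 pc6: +64 =594
r64=1000000 pc1: +2 =596
r65=1000001 pc2: +4 =600
r66=1000010 pc2: +4 =604
r67=1000011 pc3: +8 =612
r68=1000100 pc2: +4 =616
r69=1000101 pc3: +8 =624
r70=1000110 pc3: +8 =632
r71=1000111 pc4: +16 =648
r72=1001000 pc2: +4 =652
r73=1001001 pc3: +8 =660
r74=1001010 pc3: +8 =668
r75=1001011 pc4: +16 =684
r76=1001100 pc3: +8 =692
r77=1001101 pc4: +16 =708
r78=1001110 pc4: +16 =724
r79=1001111 pc5: +32 =756
r80=1010000 pc2: +4 =760
r81=1010001 pc3: +8 =768
r82=1010010 pc3: +8 =776
r83=1010011 pc4: +16 =792
r84=1010100 pc3: +8 =800
r85=1010101 pc4: +16 =816
r86=1010110 pc4: +16 =832
r87=1010111 pc5: +32 =864

Answer: 864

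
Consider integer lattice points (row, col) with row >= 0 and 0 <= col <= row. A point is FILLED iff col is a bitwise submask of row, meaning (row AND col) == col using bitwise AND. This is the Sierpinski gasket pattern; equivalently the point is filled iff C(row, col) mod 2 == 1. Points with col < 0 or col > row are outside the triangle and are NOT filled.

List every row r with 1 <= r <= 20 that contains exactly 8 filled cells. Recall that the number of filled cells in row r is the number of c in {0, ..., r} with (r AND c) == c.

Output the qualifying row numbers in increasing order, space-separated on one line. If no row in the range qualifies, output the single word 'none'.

Answer: 7 11 13 14 19

Derivation:
Row r has 2^popcount(r) filled cells, so we need popcount(r) = log2(8) = 3.
Scan r = 1..20 and keep those with exactly 3 one-bits:
r=1=1 popcount=1 -> skip
r=2=10 popcount=1 -> skip
r=3=11 popcount=2 -> skip
r=4=100 popcount=1 -> skip
r=5=101 popcount=2 -> skip
r=6=110 popcount=2 -> skip
r=7=111 popcount=3 -> KEEP
r=8=1000 popcount=1 -> skip
r=9=1001 popcount=2 -> skip
r=10=1010 popcount=2 -> skip
r=11=1011 popcount=3 -> KEEP
r=12=1100 popcount=2 -> skip
r=13=1101 popcount=3 -> KEEP
r=14=1110 popcount=3 -> KEEP
r=15=1111 popcount=4 -> skip
r=16=10000 popcount=1 -> skip
r=17=10001 popcount=2 -> skip
r=18=10010 popcount=2 -> skip
r=19=10011 popcount=3 -> KEEP
r=20=10100 popcount=2 -> skip
Kept rows: 7 11 13 14 19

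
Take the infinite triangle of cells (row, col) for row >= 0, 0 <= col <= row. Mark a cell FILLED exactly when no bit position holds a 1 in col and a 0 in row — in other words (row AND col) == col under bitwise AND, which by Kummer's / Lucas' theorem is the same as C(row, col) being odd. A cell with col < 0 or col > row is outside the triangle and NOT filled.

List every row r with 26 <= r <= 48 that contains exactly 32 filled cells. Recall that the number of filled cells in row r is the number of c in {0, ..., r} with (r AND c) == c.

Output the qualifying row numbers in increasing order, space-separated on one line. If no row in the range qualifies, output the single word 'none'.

Answer: 31 47

Derivation:
Row r has 2^popcount(r) filled cells, so we need popcount(r) = log2(32) = 5.
Scan r = 26..48 and keep those with exactly 5 one-bits:
r=26=11010 popcount=3 -> skip
r=27=11011 popcount=4 -> skip
r=28=11100 popcount=3 -> skip
r=29=11101 popcount=4 -> skip
r=30=11110 popcount=4 -> skip
r=31=11111 popcount=5 -> KEEP
r=32=100000 popcount=1 -> skip
r=33=100001 popcount=2 -> skip
r=34=100010 popcount=2 -> skip
r=35=100011 popcount=3 -> skip
r=36=100100 popcount=2 -> skip
r=37=100101 popcount=3 -> skip
r=38=100110 popcount=3 -> skip
r=39=100111 popcount=4 -> skip
r=40=101000 popcount=2 -> skip
r=41=101001 popcount=3 -> skip
r=42=101010 popcount=3 -> skip
r=43=101011 popcount=4 -> skip
r=44=101100 popcount=3 -> skip
r=45=101101 popcount=4 -> skip
r=46=101110 popcount=4 -> skip
r=47=101111 popcount=5 -> KEEP
r=48=110000 popcount=2 -> skip
Kept rows: 31 47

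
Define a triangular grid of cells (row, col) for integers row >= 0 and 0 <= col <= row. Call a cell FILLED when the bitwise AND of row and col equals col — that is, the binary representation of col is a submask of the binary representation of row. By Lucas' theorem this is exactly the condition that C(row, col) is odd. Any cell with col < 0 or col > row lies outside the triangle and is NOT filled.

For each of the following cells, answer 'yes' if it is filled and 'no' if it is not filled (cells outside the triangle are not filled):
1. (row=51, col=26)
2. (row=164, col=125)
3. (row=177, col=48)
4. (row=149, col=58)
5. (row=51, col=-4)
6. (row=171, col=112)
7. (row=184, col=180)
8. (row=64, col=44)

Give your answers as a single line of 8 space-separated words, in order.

Answer: no no yes no no no no no

Derivation:
(51,26): row=0b110011, col=0b11010, row AND col = 0b10010 = 18; 18 != 26 -> empty
(164,125): row=0b10100100, col=0b1111101, row AND col = 0b100100 = 36; 36 != 125 -> empty
(177,48): row=0b10110001, col=0b110000, row AND col = 0b110000 = 48; 48 == 48 -> filled
(149,58): row=0b10010101, col=0b111010, row AND col = 0b10000 = 16; 16 != 58 -> empty
(51,-4): col outside [0, 51] -> not filled
(171,112): row=0b10101011, col=0b1110000, row AND col = 0b100000 = 32; 32 != 112 -> empty
(184,180): row=0b10111000, col=0b10110100, row AND col = 0b10110000 = 176; 176 != 180 -> empty
(64,44): row=0b1000000, col=0b101100, row AND col = 0b0 = 0; 0 != 44 -> empty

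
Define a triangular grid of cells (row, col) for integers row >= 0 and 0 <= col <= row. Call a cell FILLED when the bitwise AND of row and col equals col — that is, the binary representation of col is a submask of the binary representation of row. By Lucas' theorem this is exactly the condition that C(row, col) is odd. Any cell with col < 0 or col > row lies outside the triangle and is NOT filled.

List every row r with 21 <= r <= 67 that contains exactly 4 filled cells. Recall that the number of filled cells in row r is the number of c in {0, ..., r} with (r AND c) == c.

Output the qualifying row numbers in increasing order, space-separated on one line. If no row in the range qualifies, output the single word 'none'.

Row r has 2^popcount(r) filled cells, so we need popcount(r) = log2(4) = 2.
Scan r = 21..67 and keep those with exactly 2 one-bits:
r=21=10101 popcount=3 -> skip
r=22=10110 popcount=3 -> skip
r=23=10111 popcount=4 -> skip
r=24=11000 popcount=2 -> KEEP
r=25=11001 popcount=3 -> skip
r=26=11010 popcount=3 -> skip
r=27=11011 popcount=4 -> skip
r=28=11100 popcount=3 -> skip
r=29=11101 popcount=4 -> skip
r=30=11110 popcount=4 -> skip
r=31=11111 popcount=5 -> skip
r=32=100000 popcount=1 -> skip
r=33=100001 popcount=2 -> KEEP
r=34=100010 popcount=2 -> KEEP
r=35=100011 popcount=3 -> skip
r=36=100100 popcount=2 -> KEEP
r=37=100101 popcount=3 -> skip
r=38=100110 popcount=3 -> skip
r=39=100111 popcount=4 -> skip
r=40=101000 popcount=2 -> KEEP
r=41=101001 popcount=3 -> skip
r=42=101010 popcount=3 -> skip
r=43=101011 popcount=4 -> skip
r=44=101100 popcount=3 -> skip
r=45=101101 popcount=4 -> skip
r=46=101110 popcount=4 -> skip
r=47=101111 popcount=5 -> skip
r=48=110000 popcount=2 -> KEEP
r=49=110001 popcount=3 -> skip
r=50=110010 popcount=3 -> skip
r=51=110011 popcount=4 -> skip
r=52=110100 popcount=3 -> skip
r=53=110101 popcount=4 -> skip
r=54=110110 popcount=4 -> skip
r=55=110111 popcount=5 -> skip
r=56=111000 popcount=3 -> skip
r=57=111001 popcount=4 -> skip
r=58=111010 popcount=4 -> skip
r=59=111011 popcount=5 -> skip
r=60=111100 popcount=4 -> skip
r=61=111101 popcount=5 -> skip
r=62=111110 popcount=5 -> skip
r=63=111111 popcount=6 -> skip
r=64=1000000 popcount=1 -> skip
r=65=1000001 popcount=2 -> KEEP
r=66=1000010 popcount=2 -> KEEP
r=67=1000011 popcount=3 -> skip
Kept rows: 24 33 34 36 40 48 65 66

Answer: 24 33 34 36 40 48 65 66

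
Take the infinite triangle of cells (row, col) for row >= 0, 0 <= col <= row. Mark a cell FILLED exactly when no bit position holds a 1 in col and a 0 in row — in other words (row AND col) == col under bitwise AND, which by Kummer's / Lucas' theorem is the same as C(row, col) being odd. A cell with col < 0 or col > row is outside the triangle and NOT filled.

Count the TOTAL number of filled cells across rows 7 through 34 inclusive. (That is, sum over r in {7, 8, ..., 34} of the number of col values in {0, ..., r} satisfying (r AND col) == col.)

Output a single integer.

Answer: 234

Derivation:
r7=111 pc3: +8 =8
r8=1000 pc1: +2 =10
r9=1001 pc2: +4 =14
r10=1010 pc2: +4 =18
r11=1011 pc3: +8 =26
r12=1100 pc2: +4 =30
r13=1101 pc3: +8 =38
r14=1110 pc3: +8 =46
r15=1111 pc4: +16 =62
r16=10000 pc1: +2 =64
r17=10001 pc2: +4 =68
r18=10010 pc2: +4 =72
r19=10011 pc3: +8 =80
r20=10100 pc2: +4 =84
r21=10101 pc3: +8 =92
r22=10110 pc3: +8 =100
r23=10111 pc4: +16 =116
r24=11000 pc2: +4 =120
r25=11001 pc3: +8 =128
r26=11010 pc3: +8 =136
r27=11011 pc4: +16 =152
r28=11100 pc3: +8 =160
r29=11101 pc4: +16 =176
r30=11110 pc4: +16 =192
r31=11111 pc5: +32 =224
r32=100000 pc1: +2 =226
r33=100001 pc2: +4 =230
r34=100010 pc2: +4 =234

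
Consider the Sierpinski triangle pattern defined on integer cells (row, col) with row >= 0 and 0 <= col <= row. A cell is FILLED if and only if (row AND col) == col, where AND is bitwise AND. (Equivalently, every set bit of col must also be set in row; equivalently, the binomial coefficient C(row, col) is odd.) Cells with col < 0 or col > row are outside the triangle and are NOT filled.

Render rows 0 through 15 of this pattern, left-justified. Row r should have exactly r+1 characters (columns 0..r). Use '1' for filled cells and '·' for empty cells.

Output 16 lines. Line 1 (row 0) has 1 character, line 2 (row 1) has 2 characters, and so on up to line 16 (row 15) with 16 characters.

Answer: 1
11
1·1
1111
1···1
11··11
1·1·1·1
11111111
1·······1
11······11
1·1·····1·1
1111····1111
1···1···1···1
11··11··11··11
1·1·1·1·1·1·1·1
1111111111111111

Derivation:
r0=0: 1
r1=1: 11
r2=10: 1·1
r3=11: 1111
r4=100: 1···1
r5=101: 11··11
r6=110: 1·1·1·1
r7=111: 11111111
r8=1000: 1·······1
r9=1001: 11······11
r10=1010: 1·1·····1·1
r11=1011: 1111····1111
r12=1100: 1···1···1···1
r13=1101: 11··11··11··11
r14=1110: 1·1·1·1·1·1·1·1
r15=1111: 1111111111111111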